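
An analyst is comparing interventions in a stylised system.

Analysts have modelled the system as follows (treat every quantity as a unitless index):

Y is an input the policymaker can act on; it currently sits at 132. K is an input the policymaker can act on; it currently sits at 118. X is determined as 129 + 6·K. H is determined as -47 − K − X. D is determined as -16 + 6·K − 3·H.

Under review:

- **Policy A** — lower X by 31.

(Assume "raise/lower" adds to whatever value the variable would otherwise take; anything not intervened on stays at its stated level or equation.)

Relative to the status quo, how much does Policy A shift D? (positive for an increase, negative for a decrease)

-93

Baseline:
  K = 118
  X = 129 + 6·118 = 837
  H = -47 − 118 − 837 = -1002
  D = -16 + 6·118 − 3·(-1002) = 3698
Policy A (X − 31):
  K = 118
  X = 129 + 6·118 (−31 from intervention) = 806
  H = -47 − 118 − 806 = -971
  D = -16 + 6·118 − 3·(-971) = 3605
Change in D: 3605 − 3698 = -93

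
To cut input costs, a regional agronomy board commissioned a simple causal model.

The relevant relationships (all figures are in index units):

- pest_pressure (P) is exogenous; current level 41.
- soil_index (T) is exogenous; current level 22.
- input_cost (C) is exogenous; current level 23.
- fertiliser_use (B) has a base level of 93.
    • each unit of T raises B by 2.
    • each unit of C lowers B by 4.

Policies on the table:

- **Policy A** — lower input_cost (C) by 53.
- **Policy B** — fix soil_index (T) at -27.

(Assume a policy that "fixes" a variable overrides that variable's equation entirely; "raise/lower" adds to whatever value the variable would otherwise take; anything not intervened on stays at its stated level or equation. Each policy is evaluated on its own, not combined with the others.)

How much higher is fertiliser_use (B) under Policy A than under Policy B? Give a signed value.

Policy A (C − 53):
  T = 22
  C = 23 − 53 = -30
  B = 93 + 2·22 − 4·(-30) = 257
Policy B (T := -27):
  T = -27
  C = 23
  B = 93 + 2·(-27) − 4·23 = -53
B: 257 − (-53) = 310

310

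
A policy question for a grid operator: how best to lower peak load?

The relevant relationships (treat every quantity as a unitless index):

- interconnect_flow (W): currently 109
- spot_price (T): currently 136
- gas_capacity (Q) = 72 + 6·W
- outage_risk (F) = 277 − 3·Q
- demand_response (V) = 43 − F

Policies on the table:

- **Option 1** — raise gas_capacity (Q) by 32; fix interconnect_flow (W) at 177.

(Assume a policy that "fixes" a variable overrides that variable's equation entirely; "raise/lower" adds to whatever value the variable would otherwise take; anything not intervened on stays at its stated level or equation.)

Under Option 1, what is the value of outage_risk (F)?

-3221

Option 1 (Q + 32, W := 177):
  W = 177
  Q = 72 + 6·177 (+32 from intervention) = 1166
  F = 277 − 3·1166 = -3221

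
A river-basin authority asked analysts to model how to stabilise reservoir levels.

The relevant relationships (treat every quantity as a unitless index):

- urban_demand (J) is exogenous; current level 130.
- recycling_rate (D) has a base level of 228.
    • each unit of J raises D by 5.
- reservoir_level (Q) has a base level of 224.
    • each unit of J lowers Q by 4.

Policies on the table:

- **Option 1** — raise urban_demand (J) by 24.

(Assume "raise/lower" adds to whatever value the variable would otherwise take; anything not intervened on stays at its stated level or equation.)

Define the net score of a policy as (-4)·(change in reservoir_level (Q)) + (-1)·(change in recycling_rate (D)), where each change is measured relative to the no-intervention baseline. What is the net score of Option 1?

Baseline:
  J = 130
  D = 228 + 5·130 = 878
  Q = 224 − 4·130 = -296
Option 1 (J + 24):
  J = 130 + 24 = 154
  D = 228 + 5·154 = 998
  Q = 224 − 4·154 = -392
ΔQ = -392 − (-296) = -96; ΔD = 998 − 878 = 120
Score = (-4)·(-96) + (-1)·120 = 264

264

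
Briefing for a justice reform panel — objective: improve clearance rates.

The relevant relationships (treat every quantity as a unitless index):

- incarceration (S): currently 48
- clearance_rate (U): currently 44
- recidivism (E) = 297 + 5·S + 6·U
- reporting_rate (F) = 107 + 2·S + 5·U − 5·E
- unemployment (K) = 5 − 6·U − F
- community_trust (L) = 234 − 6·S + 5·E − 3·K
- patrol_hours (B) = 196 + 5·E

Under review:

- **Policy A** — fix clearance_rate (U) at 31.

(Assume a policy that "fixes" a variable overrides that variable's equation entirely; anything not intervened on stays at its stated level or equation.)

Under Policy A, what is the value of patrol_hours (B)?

Policy A (U := 31):
  S = 48
  U = 31
  E = 297 + 5·48 + 6·31 = 723
  B = 196 + 5·723 = 3811

3811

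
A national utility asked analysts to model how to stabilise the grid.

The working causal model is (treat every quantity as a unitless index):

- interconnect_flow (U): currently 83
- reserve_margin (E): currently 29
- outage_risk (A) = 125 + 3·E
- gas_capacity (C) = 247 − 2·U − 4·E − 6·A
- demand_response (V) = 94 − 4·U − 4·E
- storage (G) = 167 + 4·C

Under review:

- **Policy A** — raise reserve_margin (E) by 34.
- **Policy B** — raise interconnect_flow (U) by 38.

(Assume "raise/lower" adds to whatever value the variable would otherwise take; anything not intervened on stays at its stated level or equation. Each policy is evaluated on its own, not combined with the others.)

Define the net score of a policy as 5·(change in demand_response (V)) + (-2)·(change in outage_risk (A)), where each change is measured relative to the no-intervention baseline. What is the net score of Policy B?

Baseline:
  U = 83
  E = 29
  A = 125 + 3·29 = 212
  V = 94 − 4·83 − 4·29 = -354
Policy B (U + 38):
  U = 83 + 38 = 121
  E = 29
  A = 125 + 3·29 = 212
  V = 94 − 4·121 − 4·29 = -506
ΔV = -506 − (-354) = -152; ΔA = 212 − 212 = 0
Score = 5·(-152) + (-2)·0 = -760

-760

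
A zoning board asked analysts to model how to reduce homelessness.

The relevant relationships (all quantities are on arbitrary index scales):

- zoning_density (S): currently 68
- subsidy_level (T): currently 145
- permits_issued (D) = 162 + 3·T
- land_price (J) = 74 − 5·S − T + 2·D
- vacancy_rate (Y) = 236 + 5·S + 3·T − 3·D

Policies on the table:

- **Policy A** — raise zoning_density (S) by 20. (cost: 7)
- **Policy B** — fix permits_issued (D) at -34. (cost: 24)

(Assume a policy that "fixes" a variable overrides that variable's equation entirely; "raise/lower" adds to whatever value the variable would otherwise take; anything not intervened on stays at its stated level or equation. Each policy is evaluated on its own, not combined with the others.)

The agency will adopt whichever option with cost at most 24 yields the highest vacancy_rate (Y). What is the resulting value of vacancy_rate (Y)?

Policy A (S + 20):
  S = 68 + 20 = 88
  T = 145
  D = 162 + 3·145 = 597
  Y = 236 + 5·88 + 3·145 − 3·597 = -680
Policy B (D := -34):
  S = 68
  T = 145
  D = -34
  Y = 236 + 5·68 + 3·145 − 3·(-34) = 1113
Comparing — Policy A: Y=-680, Policy B: Y=1113. Highest is 1113 (Policy B).

1113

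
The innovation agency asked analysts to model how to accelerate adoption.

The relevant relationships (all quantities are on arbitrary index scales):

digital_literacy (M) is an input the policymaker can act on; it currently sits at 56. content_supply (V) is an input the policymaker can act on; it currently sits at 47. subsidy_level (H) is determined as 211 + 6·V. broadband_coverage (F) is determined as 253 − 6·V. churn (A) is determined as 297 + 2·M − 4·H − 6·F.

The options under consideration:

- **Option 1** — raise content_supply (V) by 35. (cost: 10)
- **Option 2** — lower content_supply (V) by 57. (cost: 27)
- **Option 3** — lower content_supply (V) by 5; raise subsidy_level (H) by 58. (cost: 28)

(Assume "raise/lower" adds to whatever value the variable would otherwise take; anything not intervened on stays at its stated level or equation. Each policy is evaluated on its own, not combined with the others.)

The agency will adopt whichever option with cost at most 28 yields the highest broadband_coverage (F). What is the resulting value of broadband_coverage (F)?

Option 1 (V + 35):
  V = 47 + 35 = 82
  F = 253 − 6·82 = -239
Option 2 (V − 57):
  V = 47 − 57 = -10
  F = 253 − 6·(-10) = 313
Option 3 (V − 5, H + 58):
  V = 47 − 5 = 42
  F = 253 − 6·42 = 1
Comparing — Option 1: F=-239, Option 2: F=313, Option 3: F=1. Highest is 313 (Option 2).

313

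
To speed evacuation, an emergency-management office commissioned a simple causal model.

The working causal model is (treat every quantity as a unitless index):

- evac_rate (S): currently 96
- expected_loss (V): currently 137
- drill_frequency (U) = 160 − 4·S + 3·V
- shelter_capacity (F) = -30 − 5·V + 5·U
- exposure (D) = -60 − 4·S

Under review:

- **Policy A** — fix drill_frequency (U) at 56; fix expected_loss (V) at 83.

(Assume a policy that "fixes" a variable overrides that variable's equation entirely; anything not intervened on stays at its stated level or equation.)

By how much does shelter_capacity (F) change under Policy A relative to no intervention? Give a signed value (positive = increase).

Baseline:
  S = 96
  V = 137
  U = 160 − 4·96 + 3·137 = 187
  F = -30 − 5·137 + 5·187 = 220
Policy A (U := 56, V := 83):
  S = 96
  V = 83
  U = 56
  F = -30 − 5·83 + 5·56 = -165
Change in F: -165 − 220 = -385

-385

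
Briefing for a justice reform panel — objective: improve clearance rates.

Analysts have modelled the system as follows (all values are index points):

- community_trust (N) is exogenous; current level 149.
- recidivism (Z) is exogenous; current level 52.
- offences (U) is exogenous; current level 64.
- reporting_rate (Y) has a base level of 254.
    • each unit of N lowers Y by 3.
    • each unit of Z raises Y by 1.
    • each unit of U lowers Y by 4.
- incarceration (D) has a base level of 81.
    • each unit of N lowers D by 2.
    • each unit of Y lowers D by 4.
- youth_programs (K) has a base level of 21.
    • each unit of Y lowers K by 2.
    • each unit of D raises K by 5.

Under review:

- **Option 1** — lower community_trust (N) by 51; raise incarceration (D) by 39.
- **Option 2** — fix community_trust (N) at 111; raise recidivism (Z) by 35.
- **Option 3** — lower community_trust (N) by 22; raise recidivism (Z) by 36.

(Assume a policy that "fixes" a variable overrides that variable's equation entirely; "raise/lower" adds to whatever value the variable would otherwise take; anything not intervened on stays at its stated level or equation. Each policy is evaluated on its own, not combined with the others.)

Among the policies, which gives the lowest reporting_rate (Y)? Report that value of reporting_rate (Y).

-295

Option 1 (N − 51, D + 39):
  N = 149 − 51 = 98
  Z = 52
  U = 64
  Y = 254 − 3·98 + 52 − 4·64 = -244
Option 2 (N := 111, Z + 35):
  N = 111
  Z = 52 + 35 = 87
  U = 64
  Y = 254 − 3·111 + 87 − 4·64 = -248
Option 3 (N − 22, Z + 36):
  N = 149 − 22 = 127
  Z = 52 + 36 = 88
  U = 64
  Y = 254 − 3·127 + 88 − 4·64 = -295
Comparing — Option 1: Y=-244, Option 2: Y=-248, Option 3: Y=-295. Lowest is -295 (Option 3).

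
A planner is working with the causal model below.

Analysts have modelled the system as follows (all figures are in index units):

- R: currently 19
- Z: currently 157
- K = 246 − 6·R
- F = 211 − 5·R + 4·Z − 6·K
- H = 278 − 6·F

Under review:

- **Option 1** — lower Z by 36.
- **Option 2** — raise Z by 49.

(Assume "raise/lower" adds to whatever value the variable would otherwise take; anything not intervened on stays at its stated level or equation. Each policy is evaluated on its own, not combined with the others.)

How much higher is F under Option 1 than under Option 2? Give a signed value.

-340

Option 1 (Z − 36):
  R = 19
  Z = 157 − 36 = 121
  K = 246 − 6·19 = 132
  F = 211 − 5·19 + 4·121 − 6·132 = -192
Option 2 (Z + 49):
  R = 19
  Z = 157 + 49 = 206
  K = 246 − 6·19 = 132
  F = 211 − 5·19 + 4·206 − 6·132 = 148
F: -192 − 148 = -340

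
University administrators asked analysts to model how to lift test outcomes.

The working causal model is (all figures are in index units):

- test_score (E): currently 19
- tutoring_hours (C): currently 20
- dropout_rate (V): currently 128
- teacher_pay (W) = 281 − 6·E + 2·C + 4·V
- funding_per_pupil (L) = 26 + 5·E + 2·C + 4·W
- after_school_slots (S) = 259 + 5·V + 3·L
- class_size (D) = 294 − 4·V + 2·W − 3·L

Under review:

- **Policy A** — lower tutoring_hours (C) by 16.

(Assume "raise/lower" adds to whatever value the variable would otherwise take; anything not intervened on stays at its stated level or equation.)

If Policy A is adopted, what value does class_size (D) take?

-7475

Policy A (C − 16):
  E = 19
  C = 20 − 16 = 4
  V = 128
  W = 281 − 6·19 + 2·4 + 4·128 = 687
  L = 26 + 5·19 + 2·4 + 4·687 = 2877
  D = 294 − 4·128 + 2·687 − 3·2877 = -7475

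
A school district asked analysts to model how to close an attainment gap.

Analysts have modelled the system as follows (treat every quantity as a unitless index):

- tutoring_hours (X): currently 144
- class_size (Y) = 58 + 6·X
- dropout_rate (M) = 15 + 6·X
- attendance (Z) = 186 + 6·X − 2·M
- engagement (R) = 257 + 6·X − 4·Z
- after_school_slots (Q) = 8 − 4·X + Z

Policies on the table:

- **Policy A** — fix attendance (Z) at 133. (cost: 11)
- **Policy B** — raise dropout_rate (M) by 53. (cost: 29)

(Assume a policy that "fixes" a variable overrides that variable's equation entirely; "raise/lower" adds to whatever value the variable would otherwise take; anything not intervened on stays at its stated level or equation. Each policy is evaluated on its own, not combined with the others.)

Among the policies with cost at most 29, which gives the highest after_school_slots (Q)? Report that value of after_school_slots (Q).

-435

Policy A (Z := 133):
  X = 144
  M = 15 + 6·144 = 879
  Z = 133
  Q = 8 − 4·144 + 133 = -435
Policy B (M + 53):
  X = 144
  M = 15 + 6·144 (+53 from intervention) = 932
  Z = 186 + 6·144 − 2·932 = -814
  Q = 8 − 4·144 + (-814) = -1382
Comparing — Policy A: Q=-435, Policy B: Q=-1382. Highest is -435 (Policy A).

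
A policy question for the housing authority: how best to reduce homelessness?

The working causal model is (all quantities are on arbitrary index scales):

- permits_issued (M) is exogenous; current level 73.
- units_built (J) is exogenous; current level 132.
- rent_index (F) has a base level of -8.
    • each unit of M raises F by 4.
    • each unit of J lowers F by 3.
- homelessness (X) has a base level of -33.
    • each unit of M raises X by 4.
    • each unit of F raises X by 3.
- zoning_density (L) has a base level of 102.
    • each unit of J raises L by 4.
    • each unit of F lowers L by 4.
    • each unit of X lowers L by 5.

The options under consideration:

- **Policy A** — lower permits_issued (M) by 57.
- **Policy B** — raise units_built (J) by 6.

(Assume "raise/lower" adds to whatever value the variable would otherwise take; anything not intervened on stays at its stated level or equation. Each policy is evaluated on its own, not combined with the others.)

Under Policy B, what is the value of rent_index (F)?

-130

Policy B (J + 6):
  M = 73
  J = 132 + 6 = 138
  F = -8 + 4·73 − 3·138 = -130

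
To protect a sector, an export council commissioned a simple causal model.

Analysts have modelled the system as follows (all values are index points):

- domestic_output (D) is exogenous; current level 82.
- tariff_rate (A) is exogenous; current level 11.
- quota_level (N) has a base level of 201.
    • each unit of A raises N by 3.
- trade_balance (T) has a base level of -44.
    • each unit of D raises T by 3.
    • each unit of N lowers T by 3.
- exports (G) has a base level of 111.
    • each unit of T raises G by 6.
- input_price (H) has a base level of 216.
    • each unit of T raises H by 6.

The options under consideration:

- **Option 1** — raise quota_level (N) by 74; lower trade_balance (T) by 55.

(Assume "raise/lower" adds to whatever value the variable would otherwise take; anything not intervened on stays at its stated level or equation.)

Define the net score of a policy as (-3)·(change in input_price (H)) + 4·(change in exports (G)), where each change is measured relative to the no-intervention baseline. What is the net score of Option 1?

-1662

Baseline:
  D = 82
  A = 11
  N = 201 + 3·11 = 234
  T = -44 + 3·82 − 3·234 = -500
  G = 111 + 6·(-500) = -2889
  H = 216 + 6·(-500) = -2784
Option 1 (N + 74, T − 55):
  D = 82
  A = 11
  N = 201 + 3·11 (+74 from intervention) = 308
  T = -44 + 3·82 − 3·308 (−55 from intervention) = -777
  G = 111 + 6·(-777) = -4551
  H = 216 + 6·(-777) = -4446
ΔH = -4446 − (-2784) = -1662; ΔG = -4551 − (-2889) = -1662
Score = (-3)·(-1662) + 4·(-1662) = -1662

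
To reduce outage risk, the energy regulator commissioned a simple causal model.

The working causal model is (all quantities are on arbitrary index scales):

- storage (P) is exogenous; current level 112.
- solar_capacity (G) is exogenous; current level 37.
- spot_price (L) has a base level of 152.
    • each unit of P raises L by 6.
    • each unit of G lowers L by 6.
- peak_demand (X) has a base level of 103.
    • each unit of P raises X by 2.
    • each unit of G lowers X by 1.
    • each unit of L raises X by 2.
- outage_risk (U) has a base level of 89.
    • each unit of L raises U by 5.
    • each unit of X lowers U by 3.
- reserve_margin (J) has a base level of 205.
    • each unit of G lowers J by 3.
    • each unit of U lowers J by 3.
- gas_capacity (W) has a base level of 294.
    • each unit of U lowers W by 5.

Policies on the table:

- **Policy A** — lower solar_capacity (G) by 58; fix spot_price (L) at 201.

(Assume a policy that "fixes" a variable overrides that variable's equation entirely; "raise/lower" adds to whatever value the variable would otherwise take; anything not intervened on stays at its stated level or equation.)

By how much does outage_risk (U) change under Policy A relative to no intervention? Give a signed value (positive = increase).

Baseline:
  P = 112
  G = 37
  L = 152 + 6·112 − 6·37 = 602
  X = 103 + 2·112 − 37 + 2·602 = 1494
  U = 89 + 5·602 − 3·1494 = -1383
Policy A (G − 58, L := 201):
  P = 112
  G = 37 − 58 = -21
  L = 201
  X = 103 + 2·112 − (-21) + 2·201 = 750
  U = 89 + 5·201 − 3·750 = -1156
Change in U: -1156 − (-1383) = 227

227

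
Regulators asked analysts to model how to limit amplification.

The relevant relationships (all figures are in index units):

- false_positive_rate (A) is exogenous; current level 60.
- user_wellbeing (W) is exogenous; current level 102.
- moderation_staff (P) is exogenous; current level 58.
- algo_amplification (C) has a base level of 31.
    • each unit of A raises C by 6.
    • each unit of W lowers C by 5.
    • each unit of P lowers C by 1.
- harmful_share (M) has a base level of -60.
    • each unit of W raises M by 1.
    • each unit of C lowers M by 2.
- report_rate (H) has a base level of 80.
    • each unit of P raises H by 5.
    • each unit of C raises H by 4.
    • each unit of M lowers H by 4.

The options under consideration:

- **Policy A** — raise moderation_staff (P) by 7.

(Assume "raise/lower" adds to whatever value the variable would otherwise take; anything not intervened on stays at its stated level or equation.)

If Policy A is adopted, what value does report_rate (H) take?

Policy A (P + 7):
  A = 60
  W = 102
  P = 58 + 7 = 65
  C = 31 + 6·60 − 5·102 − 65 = -184
  M = -60 + 102 − 2·(-184) = 410
  H = 80 + 5·65 + 4·(-184) − 4·410 = -1971

-1971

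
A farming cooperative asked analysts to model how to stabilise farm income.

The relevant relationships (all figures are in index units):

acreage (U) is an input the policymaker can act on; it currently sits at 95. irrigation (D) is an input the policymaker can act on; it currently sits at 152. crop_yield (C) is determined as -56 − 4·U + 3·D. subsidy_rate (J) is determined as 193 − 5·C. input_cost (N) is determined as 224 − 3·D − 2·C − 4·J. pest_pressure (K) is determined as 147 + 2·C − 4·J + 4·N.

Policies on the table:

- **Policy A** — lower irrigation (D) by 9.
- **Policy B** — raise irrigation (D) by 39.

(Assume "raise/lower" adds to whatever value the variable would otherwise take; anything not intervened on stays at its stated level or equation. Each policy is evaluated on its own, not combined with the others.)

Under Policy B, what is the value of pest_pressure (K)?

7769

Policy B (D + 39):
  U = 95
  D = 152 + 39 = 191
  C = -56 − 4·95 + 3·191 = 137
  J = 193 − 5·137 = -492
  N = 224 − 3·191 − 2·137 − 4·(-492) = 1345
  K = 147 + 2·137 − 4·(-492) + 4·1345 = 7769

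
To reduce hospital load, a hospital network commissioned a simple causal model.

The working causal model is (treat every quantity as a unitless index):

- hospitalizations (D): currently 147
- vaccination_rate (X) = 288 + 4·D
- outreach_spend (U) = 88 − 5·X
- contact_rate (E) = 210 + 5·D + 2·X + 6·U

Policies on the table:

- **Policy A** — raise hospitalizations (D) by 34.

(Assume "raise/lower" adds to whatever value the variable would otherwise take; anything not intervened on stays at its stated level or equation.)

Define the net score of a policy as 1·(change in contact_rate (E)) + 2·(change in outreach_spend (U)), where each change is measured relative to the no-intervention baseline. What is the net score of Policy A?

-4998

Baseline:
  D = 147
  X = 288 + 4·147 = 876
  U = 88 − 5·876 = -4292
  E = 210 + 5·147 + 2·876 + 6·(-4292) = -23055
Policy A (D + 34):
  D = 147 + 34 = 181
  X = 288 + 4·181 = 1012
  U = 88 − 5·1012 = -4972
  E = 210 + 5·181 + 2·1012 + 6·(-4972) = -26693
ΔE = -26693 − (-23055) = -3638; ΔU = -4972 − (-4292) = -680
Score = 1·(-3638) + 2·(-680) = -4998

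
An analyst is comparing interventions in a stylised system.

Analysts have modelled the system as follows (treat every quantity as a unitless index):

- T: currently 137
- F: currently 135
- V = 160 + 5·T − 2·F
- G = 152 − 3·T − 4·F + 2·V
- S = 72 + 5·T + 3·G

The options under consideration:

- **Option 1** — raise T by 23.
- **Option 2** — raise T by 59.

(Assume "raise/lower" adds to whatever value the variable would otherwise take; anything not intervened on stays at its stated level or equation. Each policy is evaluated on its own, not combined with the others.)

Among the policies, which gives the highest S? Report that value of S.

3344

Option 1 (T + 23):
  T = 137 + 23 = 160
  F = 135
  V = 160 + 5·160 − 2·135 = 690
  G = 152 − 3·160 − 4·135 + 2·690 = 512
  S = 72 + 5·160 + 3·512 = 2408
Option 2 (T + 59):
  T = 137 + 59 = 196
  F = 135
  V = 160 + 5·196 − 2·135 = 870
  G = 152 − 3·196 − 4·135 + 2·870 = 764
  S = 72 + 5·196 + 3·764 = 3344
Comparing — Option 1: S=2408, Option 2: S=3344. Highest is 3344 (Option 2).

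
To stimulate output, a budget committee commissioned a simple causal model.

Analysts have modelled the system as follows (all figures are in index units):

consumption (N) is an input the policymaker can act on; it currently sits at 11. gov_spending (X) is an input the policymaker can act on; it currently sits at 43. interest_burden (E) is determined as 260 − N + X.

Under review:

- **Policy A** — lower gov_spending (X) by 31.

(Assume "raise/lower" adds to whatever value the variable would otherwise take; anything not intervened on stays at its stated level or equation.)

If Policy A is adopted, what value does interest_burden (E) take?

Policy A (X − 31):
  N = 11
  X = 43 − 31 = 12
  E = 260 − 11 + 12 = 261

261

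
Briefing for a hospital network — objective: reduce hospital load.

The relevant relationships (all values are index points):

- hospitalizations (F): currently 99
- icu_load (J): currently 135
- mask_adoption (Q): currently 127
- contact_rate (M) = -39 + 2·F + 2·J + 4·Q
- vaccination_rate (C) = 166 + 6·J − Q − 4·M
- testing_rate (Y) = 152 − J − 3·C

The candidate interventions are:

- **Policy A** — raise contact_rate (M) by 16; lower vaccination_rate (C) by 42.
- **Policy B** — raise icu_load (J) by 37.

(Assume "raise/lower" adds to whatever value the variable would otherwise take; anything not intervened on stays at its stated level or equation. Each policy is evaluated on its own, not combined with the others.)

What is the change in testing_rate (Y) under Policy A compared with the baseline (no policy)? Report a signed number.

318

Baseline:
  F = 99
  J = 135
  Q = 127
  M = -39 + 2·99 + 2·135 + 4·127 = 937
  C = 166 + 6·135 − 127 − 4·937 = -2899
  Y = 152 − 135 − 3·(-2899) = 8714
Policy A (M + 16, C − 42):
  F = 99
  J = 135
  Q = 127
  M = -39 + 2·99 + 2·135 + 4·127 (+16 from intervention) = 953
  C = 166 + 6·135 − 127 − 4·953 (−42 from intervention) = -3005
  Y = 152 − 135 − 3·(-3005) = 9032
Change in Y: 9032 − 8714 = 318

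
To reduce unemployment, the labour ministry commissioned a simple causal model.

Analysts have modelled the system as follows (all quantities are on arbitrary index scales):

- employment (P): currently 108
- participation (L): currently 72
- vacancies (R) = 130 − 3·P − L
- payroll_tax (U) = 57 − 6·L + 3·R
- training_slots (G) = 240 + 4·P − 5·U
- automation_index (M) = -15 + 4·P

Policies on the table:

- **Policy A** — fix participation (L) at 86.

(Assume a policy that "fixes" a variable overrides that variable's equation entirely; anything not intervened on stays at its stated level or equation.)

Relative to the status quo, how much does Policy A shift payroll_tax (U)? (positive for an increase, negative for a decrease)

-126

Baseline:
  P = 108
  L = 72
  R = 130 − 3·108 − 72 = -266
  U = 57 − 6·72 + 3·(-266) = -1173
Policy A (L := 86):
  P = 108
  L = 86
  R = 130 − 3·108 − 86 = -280
  U = 57 − 6·86 + 3·(-280) = -1299
Change in U: -1299 − (-1173) = -126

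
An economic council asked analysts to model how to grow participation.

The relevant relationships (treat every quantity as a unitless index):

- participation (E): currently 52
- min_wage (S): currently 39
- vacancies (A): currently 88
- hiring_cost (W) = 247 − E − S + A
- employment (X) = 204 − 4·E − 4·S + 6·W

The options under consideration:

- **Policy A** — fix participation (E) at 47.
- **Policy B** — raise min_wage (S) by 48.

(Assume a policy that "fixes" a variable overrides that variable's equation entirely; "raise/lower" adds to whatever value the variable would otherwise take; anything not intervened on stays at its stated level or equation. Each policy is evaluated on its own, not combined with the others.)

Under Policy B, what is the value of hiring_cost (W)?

196

Policy B (S + 48):
  E = 52
  S = 39 + 48 = 87
  A = 88
  W = 247 − 52 − 87 + 88 = 196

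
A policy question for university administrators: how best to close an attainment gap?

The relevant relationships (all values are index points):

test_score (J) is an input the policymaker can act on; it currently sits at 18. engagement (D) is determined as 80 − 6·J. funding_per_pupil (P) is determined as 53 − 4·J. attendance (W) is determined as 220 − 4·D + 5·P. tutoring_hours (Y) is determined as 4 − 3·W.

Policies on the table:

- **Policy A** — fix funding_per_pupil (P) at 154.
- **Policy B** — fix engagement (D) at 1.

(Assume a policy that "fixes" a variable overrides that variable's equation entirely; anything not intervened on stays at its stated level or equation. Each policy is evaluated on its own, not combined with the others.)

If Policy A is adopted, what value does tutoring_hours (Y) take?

Policy A (P := 154):
  J = 18
  D = 80 − 6·18 = -28
  P = 154
  W = 220 − 4·(-28) + 5·154 = 1102
  Y = 4 − 3·1102 = -3302

-3302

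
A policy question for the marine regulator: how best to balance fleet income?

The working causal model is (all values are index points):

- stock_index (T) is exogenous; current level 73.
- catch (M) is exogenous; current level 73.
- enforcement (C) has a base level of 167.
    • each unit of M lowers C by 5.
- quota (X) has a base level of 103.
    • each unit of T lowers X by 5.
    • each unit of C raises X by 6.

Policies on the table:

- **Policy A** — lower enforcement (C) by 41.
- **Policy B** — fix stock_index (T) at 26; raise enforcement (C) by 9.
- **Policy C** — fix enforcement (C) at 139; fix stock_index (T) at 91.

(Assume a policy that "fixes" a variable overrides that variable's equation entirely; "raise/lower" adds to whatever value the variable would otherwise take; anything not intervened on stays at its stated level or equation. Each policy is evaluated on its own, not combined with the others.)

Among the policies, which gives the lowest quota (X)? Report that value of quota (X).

Policy A (C − 41):
  T = 73
  M = 73
  C = 167 − 5·73 (−41 from intervention) = -239
  X = 103 − 5·73 + 6·(-239) = -1696
Policy B (T := 26, C + 9):
  T = 26
  M = 73
  C = 167 − 5·73 (+9 from intervention) = -189
  X = 103 − 5·26 + 6·(-189) = -1161
Policy C (C := 139, T := 91):
  T = 91
  M = 73
  C = 139
  X = 103 − 5·91 + 6·139 = 482
Comparing — Policy A: X=-1696, Policy B: X=-1161, Policy C: X=482. Lowest is -1696 (Policy A).

-1696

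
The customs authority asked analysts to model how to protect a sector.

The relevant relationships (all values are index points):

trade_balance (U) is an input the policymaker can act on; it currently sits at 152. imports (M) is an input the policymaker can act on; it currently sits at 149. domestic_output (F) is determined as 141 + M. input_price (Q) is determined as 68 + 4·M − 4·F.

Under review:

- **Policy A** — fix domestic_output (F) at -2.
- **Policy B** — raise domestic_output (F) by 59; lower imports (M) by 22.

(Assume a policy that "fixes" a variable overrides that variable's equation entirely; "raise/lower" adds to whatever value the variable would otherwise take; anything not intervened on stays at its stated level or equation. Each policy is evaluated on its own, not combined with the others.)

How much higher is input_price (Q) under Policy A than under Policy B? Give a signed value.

Policy A (F := -2):
  M = 149
  F = -2
  Q = 68 + 4·149 − 4·(-2) = 672
Policy B (F + 59, M − 22):
  M = 149 − 22 = 127
  F = 141 + 127 (+59 from intervention) = 327
  Q = 68 + 4·127 − 4·327 = -732
Q: 672 − (-732) = 1404

1404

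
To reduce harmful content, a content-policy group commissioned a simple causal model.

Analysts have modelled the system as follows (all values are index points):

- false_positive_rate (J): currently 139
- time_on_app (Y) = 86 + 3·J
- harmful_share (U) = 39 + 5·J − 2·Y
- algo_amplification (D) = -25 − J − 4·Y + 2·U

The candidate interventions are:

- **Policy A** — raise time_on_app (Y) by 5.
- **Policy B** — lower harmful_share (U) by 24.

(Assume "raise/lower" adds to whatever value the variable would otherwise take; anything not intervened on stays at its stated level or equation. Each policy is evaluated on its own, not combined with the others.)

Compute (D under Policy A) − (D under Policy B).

8

Policy A (Y + 5):
  J = 139
  Y = 86 + 3·139 (+5 from intervention) = 508
  U = 39 + 5·139 − 2·508 = -282
  D = -25 − 139 − 4·508 + 2·(-282) = -2760
Policy B (U − 24):
  J = 139
  Y = 86 + 3·139 = 503
  U = 39 + 5·139 − 2·503 (−24 from intervention) = -296
  D = -25 − 139 − 4·503 + 2·(-296) = -2768
D: -2760 − (-2768) = 8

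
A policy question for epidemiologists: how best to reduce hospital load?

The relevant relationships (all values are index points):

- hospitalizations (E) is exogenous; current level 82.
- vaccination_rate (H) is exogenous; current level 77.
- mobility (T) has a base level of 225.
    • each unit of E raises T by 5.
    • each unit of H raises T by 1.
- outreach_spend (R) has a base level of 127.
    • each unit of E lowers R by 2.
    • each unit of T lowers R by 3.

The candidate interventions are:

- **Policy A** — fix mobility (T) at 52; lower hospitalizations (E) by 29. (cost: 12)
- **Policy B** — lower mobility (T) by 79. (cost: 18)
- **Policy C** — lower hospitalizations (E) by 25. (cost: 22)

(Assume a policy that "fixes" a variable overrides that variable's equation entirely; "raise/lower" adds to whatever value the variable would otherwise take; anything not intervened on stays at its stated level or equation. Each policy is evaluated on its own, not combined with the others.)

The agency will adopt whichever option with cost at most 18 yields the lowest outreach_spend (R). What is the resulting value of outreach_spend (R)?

Policy A (T := 52, E − 29):
  E = 82 − 29 = 53
  H = 77
  T = 52
  R = 127 − 2·53 − 3·52 = -135
Policy B (T − 79):
  E = 82
  H = 77
  T = 225 + 5·82 + 77 (−79 from intervention) = 633
  R = 127 − 2·82 − 3·633 = -1936
Comparing — Policy A: R=-135, Policy B: R=-1936. Lowest is -1936 (Policy B).

-1936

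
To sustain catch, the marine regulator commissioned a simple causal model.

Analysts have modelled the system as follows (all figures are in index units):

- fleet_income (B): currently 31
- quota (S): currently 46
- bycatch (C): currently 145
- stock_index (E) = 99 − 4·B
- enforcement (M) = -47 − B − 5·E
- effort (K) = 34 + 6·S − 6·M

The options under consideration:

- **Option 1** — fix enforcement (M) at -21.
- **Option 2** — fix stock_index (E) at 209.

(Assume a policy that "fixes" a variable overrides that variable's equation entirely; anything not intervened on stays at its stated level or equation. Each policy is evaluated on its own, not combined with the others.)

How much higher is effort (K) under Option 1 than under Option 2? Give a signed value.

Option 1 (M := -21):
  B = 31
  S = 46
  E = 99 − 4·31 = -25
  M = -21
  K = 34 + 6·46 − 6·(-21) = 436
Option 2 (E := 209):
  B = 31
  S = 46
  E = 209
  M = -47 − 31 − 5·209 = -1123
  K = 34 + 6·46 − 6·(-1123) = 7048
K: 436 − 7048 = -6612

-6612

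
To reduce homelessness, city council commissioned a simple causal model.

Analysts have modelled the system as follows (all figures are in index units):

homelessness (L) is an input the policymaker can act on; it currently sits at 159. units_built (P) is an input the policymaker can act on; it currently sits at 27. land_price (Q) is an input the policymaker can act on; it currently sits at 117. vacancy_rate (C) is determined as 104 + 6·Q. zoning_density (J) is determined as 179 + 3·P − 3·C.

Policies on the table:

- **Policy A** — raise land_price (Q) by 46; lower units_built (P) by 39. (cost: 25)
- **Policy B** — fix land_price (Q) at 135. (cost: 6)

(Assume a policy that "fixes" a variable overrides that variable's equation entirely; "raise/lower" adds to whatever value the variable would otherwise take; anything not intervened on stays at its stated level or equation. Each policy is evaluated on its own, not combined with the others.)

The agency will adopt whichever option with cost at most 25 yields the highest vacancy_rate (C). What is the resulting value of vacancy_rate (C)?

Policy A (Q + 46, P − 39):
  Q = 117 + 46 = 163
  C = 104 + 6·163 = 1082
Policy B (Q := 135):
  Q = 135
  C = 104 + 6·135 = 914
Comparing — Policy A: C=1082, Policy B: C=914. Highest is 1082 (Policy A).

1082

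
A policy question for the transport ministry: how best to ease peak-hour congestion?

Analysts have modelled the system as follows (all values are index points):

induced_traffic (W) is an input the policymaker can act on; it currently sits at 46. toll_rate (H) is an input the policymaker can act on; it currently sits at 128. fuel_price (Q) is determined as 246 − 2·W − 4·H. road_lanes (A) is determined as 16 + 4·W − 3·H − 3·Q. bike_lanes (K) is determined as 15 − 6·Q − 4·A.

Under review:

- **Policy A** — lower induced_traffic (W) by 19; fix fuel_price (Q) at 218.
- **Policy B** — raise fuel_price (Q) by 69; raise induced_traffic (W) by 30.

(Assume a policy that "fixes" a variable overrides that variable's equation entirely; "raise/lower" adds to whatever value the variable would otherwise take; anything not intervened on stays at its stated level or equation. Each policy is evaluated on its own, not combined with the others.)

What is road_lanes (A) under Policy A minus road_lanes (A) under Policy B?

-1897

Policy A (W − 19, Q := 218):
  W = 46 − 19 = 27
  H = 128
  Q = 218
  A = 16 + 4·27 − 3·128 − 3·218 = -914
Policy B (Q + 69, W + 30):
  W = 46 + 30 = 76
  H = 128
  Q = 246 − 2·76 − 4·128 (+69 from intervention) = -349
  A = 16 + 4·76 − 3·128 − 3·(-349) = 983
A: -914 − 983 = -1897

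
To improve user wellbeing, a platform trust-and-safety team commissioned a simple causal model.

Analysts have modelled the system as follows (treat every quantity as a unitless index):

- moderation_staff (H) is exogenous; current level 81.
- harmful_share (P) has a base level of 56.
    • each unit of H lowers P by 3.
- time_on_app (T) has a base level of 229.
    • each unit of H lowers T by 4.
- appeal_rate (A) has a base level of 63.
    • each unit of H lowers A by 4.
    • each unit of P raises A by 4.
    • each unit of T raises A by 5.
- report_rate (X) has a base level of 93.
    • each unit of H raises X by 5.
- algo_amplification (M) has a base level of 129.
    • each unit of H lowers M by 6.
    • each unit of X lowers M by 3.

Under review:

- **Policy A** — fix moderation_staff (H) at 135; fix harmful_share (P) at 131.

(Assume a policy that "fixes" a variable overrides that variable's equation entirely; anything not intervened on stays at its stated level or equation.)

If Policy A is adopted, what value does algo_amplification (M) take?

-2985

Policy A (H := 135, P := 131):
  H = 135
  X = 93 + 5·135 = 768
  M = 129 − 6·135 − 3·768 = -2985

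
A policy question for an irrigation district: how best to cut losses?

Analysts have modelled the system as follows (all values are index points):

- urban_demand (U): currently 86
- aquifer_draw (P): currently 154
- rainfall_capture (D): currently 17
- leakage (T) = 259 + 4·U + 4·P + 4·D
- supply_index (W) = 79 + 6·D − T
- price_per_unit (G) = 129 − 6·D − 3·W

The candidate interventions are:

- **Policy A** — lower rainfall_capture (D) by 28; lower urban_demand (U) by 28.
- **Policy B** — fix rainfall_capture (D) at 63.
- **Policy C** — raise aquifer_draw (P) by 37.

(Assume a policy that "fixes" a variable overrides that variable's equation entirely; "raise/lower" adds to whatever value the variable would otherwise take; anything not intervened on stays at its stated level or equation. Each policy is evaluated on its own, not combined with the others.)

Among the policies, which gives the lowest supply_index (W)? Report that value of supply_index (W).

-1254

Policy A (D − 28, U − 28):
  U = 86 − 28 = 58
  P = 154
  D = 17 − 28 = -11
  T = 259 + 4·58 + 4·154 + 4·(-11) = 1063
  W = 79 + 6·(-11) − 1063 = -1050
Policy B (D := 63):
  U = 86
  P = 154
  D = 63
  T = 259 + 4·86 + 4·154 + 4·63 = 1471
  W = 79 + 6·63 − 1471 = -1014
Policy C (P + 37):
  U = 86
  P = 154 + 37 = 191
  D = 17
  T = 259 + 4·86 + 4·191 + 4·17 = 1435
  W = 79 + 6·17 − 1435 = -1254
Comparing — Policy A: W=-1050, Policy B: W=-1014, Policy C: W=-1254. Lowest is -1254 (Policy C).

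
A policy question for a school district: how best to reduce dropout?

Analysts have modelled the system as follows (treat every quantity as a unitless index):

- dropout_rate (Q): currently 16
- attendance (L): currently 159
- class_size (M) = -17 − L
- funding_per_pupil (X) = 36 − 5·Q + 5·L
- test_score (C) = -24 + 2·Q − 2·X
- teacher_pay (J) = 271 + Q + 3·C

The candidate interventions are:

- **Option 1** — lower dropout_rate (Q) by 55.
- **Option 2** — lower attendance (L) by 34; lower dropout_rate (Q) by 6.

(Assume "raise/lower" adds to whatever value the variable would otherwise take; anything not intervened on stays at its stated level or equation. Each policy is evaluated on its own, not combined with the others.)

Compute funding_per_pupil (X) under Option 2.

611

Option 2 (L − 34, Q − 6):
  Q = 16 − 6 = 10
  L = 159 − 34 = 125
  X = 36 − 5·10 + 5·125 = 611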